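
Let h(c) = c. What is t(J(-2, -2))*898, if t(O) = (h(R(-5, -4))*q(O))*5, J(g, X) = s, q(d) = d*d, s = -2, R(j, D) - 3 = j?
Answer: -35920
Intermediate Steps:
R(j, D) = 3 + j
q(d) = d²
J(g, X) = -2
t(O) = -10*O² (t(O) = ((3 - 5)*O²)*5 = -2*O²*5 = -10*O²)
t(J(-2, -2))*898 = -10*(-2)²*898 = -10*4*898 = -40*898 = -35920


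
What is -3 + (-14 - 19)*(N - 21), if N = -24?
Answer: 1482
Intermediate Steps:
-3 + (-14 - 19)*(N - 21) = -3 + (-14 - 19)*(-24 - 21) = -3 - 33*(-45) = -3 + 1485 = 1482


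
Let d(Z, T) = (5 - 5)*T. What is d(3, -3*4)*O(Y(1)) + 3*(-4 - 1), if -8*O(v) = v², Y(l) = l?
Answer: -15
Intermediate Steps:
O(v) = -v²/8
d(Z, T) = 0 (d(Z, T) = 0*T = 0)
d(3, -3*4)*O(Y(1)) + 3*(-4 - 1) = 0*(-⅛*1²) + 3*(-4 - 1) = 0*(-⅛*1) + 3*(-5) = 0*(-⅛) - 15 = 0 - 15 = -15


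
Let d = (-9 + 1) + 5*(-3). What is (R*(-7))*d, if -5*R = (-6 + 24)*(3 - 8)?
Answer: 2898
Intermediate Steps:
R = 18 (R = -(-6 + 24)*(3 - 8)/5 = -18*(-5)/5 = -⅕*(-90) = 18)
d = -23 (d = -8 - 15 = -23)
(R*(-7))*d = (18*(-7))*(-23) = -126*(-23) = 2898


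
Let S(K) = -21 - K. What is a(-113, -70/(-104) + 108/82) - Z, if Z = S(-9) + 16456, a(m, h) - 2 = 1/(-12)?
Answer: -197305/12 ≈ -16442.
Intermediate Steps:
a(m, h) = 23/12 (a(m, h) = 2 + 1/(-12) = 2 - 1/12 = 23/12)
Z = 16444 (Z = (-21 - 1*(-9)) + 16456 = (-21 + 9) + 16456 = -12 + 16456 = 16444)
a(-113, -70/(-104) + 108/82) - Z = 23/12 - 1*16444 = 23/12 - 16444 = -197305/12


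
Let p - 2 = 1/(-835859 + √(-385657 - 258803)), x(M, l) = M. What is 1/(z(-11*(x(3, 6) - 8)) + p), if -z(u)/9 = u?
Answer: -1247970400797/615249409085959 + I*√161115/84904418453862342 ≈ -0.0020284 + 4.7276e-15*I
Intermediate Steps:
p = 2 + 1/(-835859 + 2*I*√161115) (p = 2 + 1/(-835859 + √(-385657 - 258803)) = 2 + 1/(-835859 + √(-644460)) = 2 + 1/(-835859 + 2*I*√161115) ≈ 2.0 - 1.149e-9*I)
z(u) = -9*u
1/(z(-11*(x(3, 6) - 8)) + p) = 1/(-(-99)*(3 - 8) + (1397320988823/698660912341 - 2*I*√161115/698660912341)) = 1/(-(-99)*(-5) + (1397320988823/698660912341 - 2*I*√161115/698660912341)) = 1/(-9*55 + (1397320988823/698660912341 - 2*I*√161115/698660912341)) = 1/(-495 + (1397320988823/698660912341 - 2*I*√161115/698660912341)) = 1/(-344439830619972/698660912341 - 2*I*√161115/698660912341)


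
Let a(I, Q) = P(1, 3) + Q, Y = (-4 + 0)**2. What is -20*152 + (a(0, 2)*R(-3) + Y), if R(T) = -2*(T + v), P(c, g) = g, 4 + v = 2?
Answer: -2974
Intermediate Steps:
v = -2 (v = -4 + 2 = -2)
R(T) = 4 - 2*T (R(T) = -2*(T - 2) = -2*(-2 + T) = 4 - 2*T)
Y = 16 (Y = (-4)**2 = 16)
a(I, Q) = 3 + Q
-20*152 + (a(0, 2)*R(-3) + Y) = -20*152 + ((3 + 2)*(4 - 2*(-3)) + 16) = -3040 + (5*(4 + 6) + 16) = -3040 + (5*10 + 16) = -3040 + (50 + 16) = -3040 + 66 = -2974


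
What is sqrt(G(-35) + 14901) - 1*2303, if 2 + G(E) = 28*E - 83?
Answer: -2303 + 2*sqrt(3459) ≈ -2185.4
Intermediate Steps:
G(E) = -85 + 28*E (G(E) = -2 + (28*E - 83) = -2 + (-83 + 28*E) = -85 + 28*E)
sqrt(G(-35) + 14901) - 1*2303 = sqrt((-85 + 28*(-35)) + 14901) - 1*2303 = sqrt((-85 - 980) + 14901) - 2303 = sqrt(-1065 + 14901) - 2303 = sqrt(13836) - 2303 = 2*sqrt(3459) - 2303 = -2303 + 2*sqrt(3459)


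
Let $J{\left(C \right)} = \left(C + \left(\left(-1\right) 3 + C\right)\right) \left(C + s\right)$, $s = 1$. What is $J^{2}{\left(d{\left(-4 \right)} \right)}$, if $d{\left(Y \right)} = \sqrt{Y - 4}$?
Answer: $353 + 76 i \sqrt{2} \approx 353.0 + 107.48 i$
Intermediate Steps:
$d{\left(Y \right)} = \sqrt{-4 + Y}$
$J{\left(C \right)} = \left(1 + C\right) \left(-3 + 2 C\right)$ ($J{\left(C \right)} = \left(C + \left(\left(-1\right) 3 + C\right)\right) \left(C + 1\right) = \left(C + \left(-3 + C\right)\right) \left(1 + C\right) = \left(-3 + 2 C\right) \left(1 + C\right) = \left(1 + C\right) \left(-3 + 2 C\right)$)
$J^{2}{\left(d{\left(-4 \right)} \right)} = \left(-3 - \sqrt{-4 - 4} + 2 \left(\sqrt{-4 - 4}\right)^{2}\right)^{2} = \left(-3 - \sqrt{-8} + 2 \left(\sqrt{-8}\right)^{2}\right)^{2} = \left(-3 - 2 i \sqrt{2} + 2 \left(2 i \sqrt{2}\right)^{2}\right)^{2} = \left(-3 - 2 i \sqrt{2} + 2 \left(-8\right)\right)^{2} = \left(-3 - 2 i \sqrt{2} - 16\right)^{2} = \left(-19 - 2 i \sqrt{2}\right)^{2}$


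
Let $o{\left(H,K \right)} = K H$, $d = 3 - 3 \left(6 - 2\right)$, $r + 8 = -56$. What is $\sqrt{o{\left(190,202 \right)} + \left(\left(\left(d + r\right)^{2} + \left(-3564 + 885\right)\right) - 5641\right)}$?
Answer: $\sqrt{35389} \approx 188.12$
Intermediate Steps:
$r = -64$ ($r = -8 - 56 = -64$)
$d = -9$ ($d = 3 - 12 = -9$)
$o{\left(H,K \right)} = H K$
$\sqrt{o{\left(190,202 \right)} + \left(\left(\left(d + r\right)^{2} + \left(-3564 + 885\right)\right) - 5641\right)} = \sqrt{190 \cdot 202 - \left(8320 - \left(-9 - 64\right)^{2}\right)} = \sqrt{38380 - \left(8320 - 5329\right)} = \sqrt{38380 + \left(\left(5329 - 2679\right) - 5641\right)} = \sqrt{38380 + \left(2650 - 5641\right)} = \sqrt{38380 - 2991} = \sqrt{35389}$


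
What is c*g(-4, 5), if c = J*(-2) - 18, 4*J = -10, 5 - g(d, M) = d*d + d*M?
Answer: -117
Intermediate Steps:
g(d, M) = 5 - d² - M*d (g(d, M) = 5 - (d*d + d*M) = 5 - (d² + M*d) = 5 + (-d² - M*d) = 5 - d² - M*d)
J = -5/2 (J = (¼)*(-10) = -5/2 ≈ -2.5000)
c = -13 (c = -5/2*(-2) - 18 = 5 - 18 = -13)
c*g(-4, 5) = -13*(5 - 1*(-4)² - 1*5*(-4)) = -13*(5 - 1*16 + 20) = -13*(5 - 16 + 20) = -13*9 = -117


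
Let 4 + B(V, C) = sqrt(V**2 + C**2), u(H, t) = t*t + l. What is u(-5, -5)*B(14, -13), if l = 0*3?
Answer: -100 + 25*sqrt(365) ≈ 377.62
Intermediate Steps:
l = 0
u(H, t) = t**2 (u(H, t) = t*t + 0 = t**2 + 0 = t**2)
B(V, C) = -4 + sqrt(C**2 + V**2) (B(V, C) = -4 + sqrt(V**2 + C**2) = -4 + sqrt(C**2 + V**2))
u(-5, -5)*B(14, -13) = (-5)**2*(-4 + sqrt((-13)**2 + 14**2)) = 25*(-4 + sqrt(169 + 196)) = 25*(-4 + sqrt(365)) = -100 + 25*sqrt(365)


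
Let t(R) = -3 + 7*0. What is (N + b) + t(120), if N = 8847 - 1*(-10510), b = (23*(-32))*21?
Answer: 3898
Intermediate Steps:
b = -15456 (b = -736*21 = -15456)
N = 19357 (N = 8847 + 10510 = 19357)
t(R) = -3 (t(R) = -3 + 0 = -3)
(N + b) + t(120) = (19357 - 15456) - 3 = 3901 - 3 = 3898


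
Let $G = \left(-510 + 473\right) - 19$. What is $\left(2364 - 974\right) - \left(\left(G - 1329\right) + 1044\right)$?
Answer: $1731$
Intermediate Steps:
$G = -56$ ($G = -37 - 19 = -56$)
$\left(2364 - 974\right) - \left(\left(G - 1329\right) + 1044\right) = \left(2364 - 974\right) - \left(\left(-56 - 1329\right) + 1044\right) = \left(2364 - 974\right) - \left(-1385 + 1044\right) = 1390 - -341 = 1390 + 341 = 1731$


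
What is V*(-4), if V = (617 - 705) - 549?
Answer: 2548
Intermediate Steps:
V = -637 (V = -88 - 549 = -637)
V*(-4) = -637*(-4) = 2548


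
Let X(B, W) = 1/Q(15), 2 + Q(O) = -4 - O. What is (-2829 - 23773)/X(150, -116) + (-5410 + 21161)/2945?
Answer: 86590339/155 ≈ 5.5865e+5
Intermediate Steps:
Q(O) = -6 - O (Q(O) = -2 + (-4 - O) = -6 - O)
X(B, W) = -1/21 (X(B, W) = 1/(-6 - 1*15) = 1/(-6 - 15) = 1/(-21) = -1/21)
(-2829 - 23773)/X(150, -116) + (-5410 + 21161)/2945 = (-2829 - 23773)/(-1/21) + (-5410 + 21161)/2945 = -26602*(-21) + 15751*(1/2945) = 558642 + 829/155 = 86590339/155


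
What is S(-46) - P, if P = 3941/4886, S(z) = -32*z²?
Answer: -47263539/698 ≈ -67713.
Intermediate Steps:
P = 563/698 (P = 3941*(1/4886) = 563/698 ≈ 0.80659)
S(-46) - P = -32*(-46)² - 1*563/698 = -32*2116 - 563/698 = -67712 - 563/698 = -47263539/698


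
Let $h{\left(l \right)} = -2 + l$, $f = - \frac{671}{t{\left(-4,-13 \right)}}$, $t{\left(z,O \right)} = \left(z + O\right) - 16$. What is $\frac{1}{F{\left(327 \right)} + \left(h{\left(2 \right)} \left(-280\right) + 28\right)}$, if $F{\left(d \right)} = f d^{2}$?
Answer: $\frac{1}{2174251} \approx 4.5993 \cdot 10^{-7}$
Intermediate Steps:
$t{\left(z,O \right)} = -16 + O + z$ ($t{\left(z,O \right)} = \left(O + z\right) - 16 = -16 + O + z$)
$f = \frac{61}{3}$ ($f = - \frac{671}{-16 - 13 - 4} = - \frac{671}{-33} = \left(-671\right) \left(- \frac{1}{33}\right) = \frac{61}{3} \approx 20.333$)
$F{\left(d \right)} = \frac{61 d^{2}}{3}$
$\frac{1}{F{\left(327 \right)} + \left(h{\left(2 \right)} \left(-280\right) + 28\right)} = \frac{1}{\frac{61 \cdot 327^{2}}{3} + \left(\left(-2 + 2\right) \left(-280\right) + 28\right)} = \frac{1}{\frac{61}{3} \cdot 106929 + \left(0 \left(-280\right) + 28\right)} = \frac{1}{2174223 + \left(0 + 28\right)} = \frac{1}{2174223 + 28} = \frac{1}{2174251}$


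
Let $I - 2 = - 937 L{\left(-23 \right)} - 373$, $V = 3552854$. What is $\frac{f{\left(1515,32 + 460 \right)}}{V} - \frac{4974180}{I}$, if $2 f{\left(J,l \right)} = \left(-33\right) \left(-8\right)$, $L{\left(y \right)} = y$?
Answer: $- \frac{147271104283}{627078731} \approx -234.85$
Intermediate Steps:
$f{\left(J,l \right)} = 132$ ($f{\left(J,l \right)} = \frac{\left(-33\right) \left(-8\right)}{2} = \frac{1}{2} \cdot 264 = 132$)
$I = 21180$ ($I = 2 - -21178 = 2 + \left(21551 - 373\right) = 2 + 21178 = 21180$)
$\frac{f{\left(1515,32 + 460 \right)}}{V} - \frac{4974180}{I} = \frac{132}{3552854} - \frac{4974180}{21180} = 132 \cdot \frac{1}{3552854} - \frac{82903}{353} = \frac{66}{1776427} - \frac{82903}{353} = - \frac{147271104283}{627078731}$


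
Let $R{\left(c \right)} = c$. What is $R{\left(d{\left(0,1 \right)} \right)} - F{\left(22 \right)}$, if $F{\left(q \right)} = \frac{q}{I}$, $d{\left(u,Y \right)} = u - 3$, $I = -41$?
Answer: $- \frac{101}{41} \approx -2.4634$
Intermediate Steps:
$d{\left(u,Y \right)} = -3 + u$ ($d{\left(u,Y \right)} = u - 3 = -3 + u$)
$F{\left(q \right)} = - \frac{q}{41}$ ($F{\left(q \right)} = \frac{q}{-41} = q \left(- \frac{1}{41}\right) = - \frac{q}{41}$)
$R{\left(d{\left(0,1 \right)} \right)} - F{\left(22 \right)} = \left(-3 + 0\right) - \left(- \frac{1}{41}\right) 22 = -3 - - \frac{22}{41} = -3 + \frac{22}{41} = - \frac{101}{41}$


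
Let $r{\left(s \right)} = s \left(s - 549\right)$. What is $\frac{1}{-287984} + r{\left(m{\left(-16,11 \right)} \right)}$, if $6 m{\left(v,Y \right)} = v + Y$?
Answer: $\frac{1187574011}{2591856} \approx 458.19$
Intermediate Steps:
$m{\left(v,Y \right)} = \frac{Y}{6} + \frac{v}{6}$ ($m{\left(v,Y \right)} = \frac{v + Y}{6} = \frac{Y + v}{6} = \frac{Y}{6} + \frac{v}{6}$)
$r{\left(s \right)} = s \left(-549 + s\right)$
$\frac{1}{-287984} + r{\left(m{\left(-16,11 \right)} \right)} = \frac{1}{-287984} + \left(\frac{1}{6} \cdot 11 + \frac{1}{6} \left(-16\right)\right) \left(-549 + \left(\frac{1}{6} \cdot 11 + \frac{1}{6} \left(-16\right)\right)\right) = - \frac{1}{287984} + \left(\frac{11}{6} - \frac{8}{3}\right) \left(-549 + \left(\frac{11}{6} - \frac{8}{3}\right)\right) = - \frac{1}{287984} - \frac{5 \left(-549 - \frac{5}{6}\right)}{6} = - \frac{1}{287984} - - \frac{16495}{36} = - \frac{1}{287984} + \frac{16495}{36} = \frac{1187574011}{2591856}$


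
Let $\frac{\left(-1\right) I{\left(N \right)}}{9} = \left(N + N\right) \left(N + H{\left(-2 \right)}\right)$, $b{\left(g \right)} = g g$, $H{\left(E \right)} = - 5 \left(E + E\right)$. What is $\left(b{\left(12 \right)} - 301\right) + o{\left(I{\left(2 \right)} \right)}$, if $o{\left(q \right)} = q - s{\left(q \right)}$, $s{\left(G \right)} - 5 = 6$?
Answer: $-960$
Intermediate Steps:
$H{\left(E \right)} = - 10 E$ ($H{\left(E \right)} = - 5 \cdot 2 E = - 10 E$)
$b{\left(g \right)} = g^{2}$
$s{\left(G \right)} = 11$ ($s{\left(G \right)} = 5 + 6 = 11$)
$I{\left(N \right)} = - 18 N \left(20 + N\right)$ ($I{\left(N \right)} = - 9 \left(N + N\right) \left(N - -20\right) = - 9 \cdot 2 N \left(N + 20\right) = - 9 \cdot 2 N \left(20 + N\right) = - 18 N \left(20 + N\right)$)
$o{\left(q \right)} = -11 + q$ ($o{\left(q \right)} = q - 11 = -11 + q$)
$\left(b{\left(12 \right)} - 301\right) + o{\left(I{\left(2 \right)} \right)} = \left(12^{2} - 301\right) - \left(11 + 36 \left(20 + 2\right)\right) = \left(144 - 301\right) - \left(11 + 36 \cdot 22\right) = -157 - 803 = -960$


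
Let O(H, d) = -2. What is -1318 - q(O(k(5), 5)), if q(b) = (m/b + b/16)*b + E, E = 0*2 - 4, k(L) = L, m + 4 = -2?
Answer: -5233/4 ≈ -1308.3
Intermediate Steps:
m = -6 (m = -4 - 2 = -6)
E = -4 (E = 0 - 4 = -4)
q(b) = -4 + b*(-6/b + b/16) (q(b) = (-6/b + b/16)*b - 4 = b*(-6/b + b/16) - 4 = -4 + b*(-6/b + b/16))
-1318 - q(O(k(5), 5)) = -1318 - (-10 + (1/16)*(-2)²) = -1318 - (-10 + (1/16)*4) = -1318 - (-10 + ¼) = -1318 - 1*(-39/4) = -1318 + 39/4 = -5233/4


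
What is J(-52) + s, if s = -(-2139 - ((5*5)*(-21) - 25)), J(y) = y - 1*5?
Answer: 1532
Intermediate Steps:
J(y) = -5 + y (J(y) = y - 5 = -5 + y)
s = 1589 (s = -(-2139 - (25*(-21) - 25)) = -(-2139 - (-525 - 25)) = -(-2139 - 1*(-550)) = -(-2139 + 550) = -1*(-1589) = 1589)
J(-52) + s = (-5 - 52) + 1589 = -57 + 1589 = 1532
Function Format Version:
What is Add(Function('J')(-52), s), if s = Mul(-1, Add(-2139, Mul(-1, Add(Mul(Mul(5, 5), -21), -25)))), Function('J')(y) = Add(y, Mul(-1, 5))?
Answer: 1532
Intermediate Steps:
Function('J')(y) = Add(-5, y) (Function('J')(y) = Add(y, -5) = Add(-5, y))
s = 1589 (s = Mul(-1, Add(-2139, Mul(-1, Add(Mul(25, -21), -25)))) = Mul(-1, Add(-2139, Mul(-1, Add(-525, -25)))) = Mul(-1, Add(-2139, Mul(-1, -550))) = Mul(-1, Add(-2139, 550)) = Mul(-1, -1589) = 1589)
Add(Function('J')(-52), s) = Add(Add(-5, -52), 1589) = Add(-57, 1589) = 1532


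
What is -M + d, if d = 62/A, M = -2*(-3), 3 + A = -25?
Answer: -115/14 ≈ -8.2143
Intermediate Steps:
A = -28 (A = -3 - 25 = -28)
M = 6
d = -31/14 (d = 62/(-28) = 62*(-1/28) = -31/14 ≈ -2.2143)
-M + d = -1*6 - 31/14 = -6 - 31/14 = -115/14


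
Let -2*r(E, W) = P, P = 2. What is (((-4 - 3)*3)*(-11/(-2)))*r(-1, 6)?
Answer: 231/2 ≈ 115.50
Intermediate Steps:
r(E, W) = -1 (r(E, W) = -½*2 = -1)
(((-4 - 3)*3)*(-11/(-2)))*r(-1, 6) = (((-4 - 3)*3)*(-11/(-2)))*(-1) = ((-7*3)*(-11*(-½)))*(-1) = -21*11/2*(-1) = -231/2*(-1) = 231/2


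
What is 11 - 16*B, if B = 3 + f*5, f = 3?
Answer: -277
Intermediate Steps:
B = 18 (B = 3 + 3*5 = 3 + 15 = 18)
11 - 16*B = 11 - 16*18 = 11 - 288 = -277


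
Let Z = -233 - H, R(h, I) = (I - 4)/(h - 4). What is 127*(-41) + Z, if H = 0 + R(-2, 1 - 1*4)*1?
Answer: -32647/6 ≈ -5441.2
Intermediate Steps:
R(h, I) = (-4 + I)/(-4 + h)
H = 7/6 (H = 0 + ((-4 + (1 - 1*4))/(-4 - 2))*1 = 0 + ((-4 + (1 - 4))/(-6))*1 = 0 - (-4 - 3)/6*1 = 0 - ⅙*(-7)*1 = 0 + (7/6)*1 = 0 + 7/6 = 7/6 ≈ 1.1667)
Z = -1405/6 (Z = -233 - 1*7/6 = -233 - 7/6 = -1405/6 ≈ -234.17)
127*(-41) + Z = 127*(-41) - 1405/6 = -5207 - 1405/6 = -32647/6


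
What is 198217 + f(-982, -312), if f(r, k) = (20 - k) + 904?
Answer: 199453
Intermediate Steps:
f(r, k) = 924 - k
198217 + f(-982, -312) = 198217 + (924 - 1*(-312)) = 198217 + (924 + 312) = 198217 + 1236 = 199453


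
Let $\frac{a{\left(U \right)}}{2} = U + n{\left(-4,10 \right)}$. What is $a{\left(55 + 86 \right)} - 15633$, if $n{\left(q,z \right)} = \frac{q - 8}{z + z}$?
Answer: $- \frac{76761}{5} \approx -15352.0$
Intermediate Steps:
$n{\left(q,z \right)} = \frac{-8 + q}{2 z}$
$a{\left(U \right)} = - \frac{6}{5} + 2 U$ ($a{\left(U \right)} = 2 \left(U + \frac{-8 - 4}{2 \cdot 10}\right) = 2 \left(U + \frac{1}{2} \cdot \frac{1}{10} \left(-12\right)\right) = 2 \left(U - \frac{3}{5}\right) = 2 \left(- \frac{3}{5} + U\right) = - \frac{6}{5} + 2 U$)
$a{\left(55 + 86 \right)} - 15633 = \left(- \frac{6}{5} + 2 \left(55 + 86\right)\right) - 15633 = \left(- \frac{6}{5} + 2 \cdot 141\right) - 15633 = \left(- \frac{6}{5} + 282\right) - 15633 = \frac{1404}{5} - 15633 = - \frac{76761}{5}$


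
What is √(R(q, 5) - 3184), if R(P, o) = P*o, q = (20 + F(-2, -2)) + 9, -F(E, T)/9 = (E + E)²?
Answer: I*√3759 ≈ 61.311*I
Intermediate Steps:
F(E, T) = -36*E² (F(E, T) = -9*(E + E)² = -9*4*E² = -36*E²)
q = -115 (q = (20 - 36*(-2)²) + 9 = (20 - 36*4) + 9 = (20 - 144) + 9 = -124 + 9 = -115)
√(R(q, 5) - 3184) = √(-115*5 - 3184) = √(-575 - 3184) = √(-3759) = I*√3759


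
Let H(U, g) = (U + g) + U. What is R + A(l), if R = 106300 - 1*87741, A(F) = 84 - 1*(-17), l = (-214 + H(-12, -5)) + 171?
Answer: 18660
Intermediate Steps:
H(U, g) = g + 2*U
l = -72 (l = (-214 + (-5 + 2*(-12))) + 171 = (-214 + (-5 - 24)) + 171 = (-214 - 29) + 171 = -243 + 171 = -72)
A(F) = 101 (A(F) = 84 + 17 = 101)
R = 18559 (R = 106300 - 87741 = 18559)
R + A(l) = 18559 + 101 = 18660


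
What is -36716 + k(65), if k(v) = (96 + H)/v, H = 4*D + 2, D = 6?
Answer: -2386418/65 ≈ -36714.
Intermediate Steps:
H = 26 (H = 4*6 + 2 = 24 + 2 = 26)
k(v) = 122/v (k(v) = (96 + 26)/v = 122/v)
-36716 + k(65) = -36716 + 122/65 = -2386418/65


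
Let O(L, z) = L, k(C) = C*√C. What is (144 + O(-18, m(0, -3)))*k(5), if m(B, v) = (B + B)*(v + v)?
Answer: 630*√5 ≈ 1408.7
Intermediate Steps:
m(B, v) = 4*B*v (m(B, v) = (2*B)*(2*v) = 4*B*v)
k(C) = C^(3/2)
(144 + O(-18, m(0, -3)))*k(5) = (144 - 18)*5^(3/2) = 126*(5*√5) = 630*√5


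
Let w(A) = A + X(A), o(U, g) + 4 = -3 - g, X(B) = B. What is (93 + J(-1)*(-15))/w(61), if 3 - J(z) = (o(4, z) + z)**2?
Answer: 783/122 ≈ 6.4180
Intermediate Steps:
o(U, g) = -7 - g (o(U, g) = -4 + (-3 - g) = -7 - g)
J(z) = -46 (J(z) = 3 - ((-7 - z) + z)**2 = 3 - 1*(-7)**2 = 3 - 1*49 = 3 - 49 = -46)
w(A) = 2*A (w(A) = A + A = 2*A)
(93 + J(-1)*(-15))/w(61) = (93 - 46*(-15))/((2*61)) = (93 + 690)/122 = 783*(1/122) = 783/122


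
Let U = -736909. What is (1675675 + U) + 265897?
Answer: 1204663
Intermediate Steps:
(1675675 + U) + 265897 = (1675675 - 736909) + 265897 = 938766 + 265897 = 1204663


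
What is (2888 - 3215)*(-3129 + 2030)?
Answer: 359373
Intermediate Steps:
(2888 - 3215)*(-3129 + 2030) = -327*(-1099) = 359373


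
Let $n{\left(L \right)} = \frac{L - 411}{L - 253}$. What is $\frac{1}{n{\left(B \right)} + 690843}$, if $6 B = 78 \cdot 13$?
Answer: $\frac{42}{29015527} \approx 1.4475 \cdot 10^{-6}$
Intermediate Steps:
$B = 169$ ($B = \frac{78 \cdot 13}{6} = \frac{1}{6} \cdot 1014 = 169$)
$n{\left(L \right)} = \frac{-411 + L}{-253 + L}$
$\frac{1}{n{\left(B \right)} + 690843} = \frac{1}{\frac{-411 + 169}{-253 + 169} + 690843} = \frac{1}{\frac{1}{-84} \left(-242\right) + 690843} = \frac{1}{\left(- \frac{1}{84}\right) \left(-242\right) + 690843} = \frac{1}{\frac{121}{42} + 690843} = \frac{1}{\frac{29015527}{42}} = \frac{42}{29015527}$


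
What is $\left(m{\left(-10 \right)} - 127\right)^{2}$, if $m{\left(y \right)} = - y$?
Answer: $13689$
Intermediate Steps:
$\left(m{\left(-10 \right)} - 127\right)^{2} = \left(\left(-1\right) \left(-10\right) - 127\right)^{2} = \left(10 - 127\right)^{2} = \left(-117\right)^{2} = 13689$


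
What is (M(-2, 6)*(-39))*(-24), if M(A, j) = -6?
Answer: -5616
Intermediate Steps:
(M(-2, 6)*(-39))*(-24) = -6*(-39)*(-24) = 234*(-24) = -5616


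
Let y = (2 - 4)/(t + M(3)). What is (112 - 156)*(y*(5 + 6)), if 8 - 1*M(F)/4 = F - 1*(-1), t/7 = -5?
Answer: -968/19 ≈ -50.947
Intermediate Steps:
t = -35 (t = 7*(-5) = -35)
M(F) = 28 - 4*F (M(F) = 32 - 4*(F - 1*(-1)) = 32 - 4*(F + 1) = 32 - 4*(1 + F) = 32 + (-4 - 4*F) = 28 - 4*F)
y = 2/19 (y = (2 - 4)/(-35 + (28 - 4*3)) = -2/(-35 + (28 - 12)) = -2/(-35 + 16) = -2/(-19) = -2*(-1/19) = 2/19 ≈ 0.10526)
(112 - 156)*(y*(5 + 6)) = (112 - 156)*(2*(5 + 6)/19) = -88*11/19 = -44*22/19 = -968/19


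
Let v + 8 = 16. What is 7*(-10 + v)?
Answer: -14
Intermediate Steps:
v = 8 (v = -8 + 16 = 8)
7*(-10 + v) = 7*(-10 + 8) = 7*(-2) = -14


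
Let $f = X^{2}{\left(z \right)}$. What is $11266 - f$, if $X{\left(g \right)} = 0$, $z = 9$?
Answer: $11266$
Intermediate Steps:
$f = 0$ ($f = 0^{2} = 0$)
$11266 - f = 11266 - 0 = 11266 + 0 = 11266$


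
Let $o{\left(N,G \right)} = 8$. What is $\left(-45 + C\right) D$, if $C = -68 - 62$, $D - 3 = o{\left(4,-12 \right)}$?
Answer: $-1925$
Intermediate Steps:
$D = 11$ ($D = 3 + 8 = 11$)
$C = -130$ ($C = -68 - 62 = -130$)
$\left(-45 + C\right) D = \left(-45 - 130\right) 11 = \left(-175\right) 11 = -1925$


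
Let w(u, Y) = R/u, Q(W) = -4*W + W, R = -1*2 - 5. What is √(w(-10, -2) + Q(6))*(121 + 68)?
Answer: 189*I*√1730/10 ≈ 786.11*I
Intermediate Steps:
R = -7 (R = -2 - 5 = -7)
Q(W) = -3*W
w(u, Y) = -7/u
√(w(-10, -2) + Q(6))*(121 + 68) = √(-7/(-10) - 3*6)*(121 + 68) = √(-7*(-⅒) - 18)*189 = √(7/10 - 18)*189 = √(-173/10)*189 = (I*√1730/10)*189 = 189*I*√1730/10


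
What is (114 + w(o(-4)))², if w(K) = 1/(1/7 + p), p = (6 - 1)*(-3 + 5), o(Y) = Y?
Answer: 65626201/5041 ≈ 13018.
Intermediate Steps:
p = 10 (p = 5*2 = 10)
w(K) = 7/71 (w(K) = 1/(1/7 + 10) = 1/(⅐ + 10) = 1/(71/7) = 7/71)
(114 + w(o(-4)))² = (114 + 7/71)² = (8101/71)² = 65626201/5041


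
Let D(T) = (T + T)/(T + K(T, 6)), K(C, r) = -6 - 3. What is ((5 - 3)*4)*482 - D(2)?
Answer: 26996/7 ≈ 3856.6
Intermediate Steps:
K(C, r) = -9
D(T) = 2*T/(-9 + T) (D(T) = (T + T)/(T - 9) = (2*T)/(-9 + T) = 2*T/(-9 + T))
((5 - 3)*4)*482 - D(2) = ((5 - 3)*4)*482 - 2*2/(-9 + 2) = (2*4)*482 - 2*2/(-7) = 8*482 - 2*2*(-1)/7 = 3856 - 1*(-4/7) = 3856 + 4/7 = 26996/7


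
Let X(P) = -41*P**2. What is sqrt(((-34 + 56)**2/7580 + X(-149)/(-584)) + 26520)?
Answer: sqrt(8597279812426530)/553340 ≈ 167.57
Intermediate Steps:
sqrt(((-34 + 56)**2/7580 + X(-149)/(-584)) + 26520) = sqrt(((-34 + 56)**2/7580 - 41*(-149)**2/(-584)) + 26520) = sqrt((22**2*(1/7580) - 41*22201*(-1/584)) + 26520) = sqrt((484*(1/7580) - 910241*(-1/584)) + 26520) = sqrt((121/1895 + 910241/584) + 26520) = sqrt(1724977359/1106680 + 26520) = sqrt(31074130959/1106680) = sqrt(8597279812426530)/553340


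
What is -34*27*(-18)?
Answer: 16524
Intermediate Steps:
-34*27*(-18) = -918*(-18) = 16524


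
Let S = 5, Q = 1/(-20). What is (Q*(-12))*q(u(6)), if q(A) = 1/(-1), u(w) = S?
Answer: -3/5 ≈ -0.60000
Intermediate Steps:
Q = -1/20 ≈ -0.050000
u(w) = 5
q(A) = -1
(Q*(-12))*q(u(6)) = -1/20*(-12)*(-1) = (3/5)*(-1) = -3/5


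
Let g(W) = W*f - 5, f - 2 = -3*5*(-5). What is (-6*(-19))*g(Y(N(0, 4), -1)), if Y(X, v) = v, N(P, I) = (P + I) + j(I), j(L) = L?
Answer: -9348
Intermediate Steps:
f = 77 (f = 2 - 3*5*(-5) = 2 - 15*(-5) = 2 + 75 = 77)
N(P, I) = P + 2*I (N(P, I) = (P + I) + I = (I + P) + I = P + 2*I)
g(W) = -5 + 77*W (g(W) = W*77 - 5 = 77*W - 5 = -5 + 77*W)
(-6*(-19))*g(Y(N(0, 4), -1)) = (-6*(-19))*(-5 + 77*(-1)) = 114*(-5 - 77) = 114*(-82) = -9348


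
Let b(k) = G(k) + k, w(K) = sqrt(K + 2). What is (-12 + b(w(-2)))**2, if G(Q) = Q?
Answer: 144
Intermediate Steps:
w(K) = sqrt(2 + K)
b(k) = 2*k (b(k) = k + k = 2*k)
(-12 + b(w(-2)))**2 = (-12 + 2*sqrt(2 - 2))**2 = (-12 + 2*sqrt(0))**2 = (-12 + 2*0)**2 = (-12 + 0)**2 = (-12)**2 = 144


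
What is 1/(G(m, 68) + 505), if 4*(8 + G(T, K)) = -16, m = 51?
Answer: 1/493 ≈ 0.0020284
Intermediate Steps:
G(T, K) = -12 (G(T, K) = -8 + (¼)*(-16) = -8 - 4 = -12)
1/(G(m, 68) + 505) = 1/(-12 + 505) = 1/493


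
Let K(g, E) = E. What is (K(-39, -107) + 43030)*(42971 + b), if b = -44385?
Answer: -60693122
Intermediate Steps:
(K(-39, -107) + 43030)*(42971 + b) = (-107 + 43030)*(42971 - 44385) = 42923*(-1414) = -60693122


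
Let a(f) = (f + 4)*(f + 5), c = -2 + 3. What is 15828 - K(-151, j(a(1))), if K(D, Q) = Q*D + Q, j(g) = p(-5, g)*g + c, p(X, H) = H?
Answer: 150978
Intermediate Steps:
c = 1
a(f) = (4 + f)*(5 + f)
j(g) = 1 + g² (j(g) = g*g + 1 = g² + 1 = 1 + g²)
K(D, Q) = Q + D*Q (K(D, Q) = D*Q + Q = Q + D*Q)
15828 - K(-151, j(a(1))) = 15828 - (1 + (20 + 1² + 9*1)²)*(1 - 151) = 15828 - (1 + (20 + 1 + 9)²)*(-150) = 15828 - (1 + 30²)*(-150) = 15828 - (1 + 900)*(-150) = 15828 - 901*(-150) = 15828 - 1*(-135150) = 15828 + 135150 = 150978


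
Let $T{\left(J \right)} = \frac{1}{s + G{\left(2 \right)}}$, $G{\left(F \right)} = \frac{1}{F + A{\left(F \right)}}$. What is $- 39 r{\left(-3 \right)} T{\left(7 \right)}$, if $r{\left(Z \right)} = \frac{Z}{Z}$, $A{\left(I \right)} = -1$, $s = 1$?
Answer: $- \frac{39}{2} \approx -19.5$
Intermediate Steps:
$G{\left(F \right)} = \frac{1}{-1 + F}$ ($G{\left(F \right)} = \frac{1}{F - 1} = \frac{1}{-1 + F}$)
$r{\left(Z \right)} = 1$
$T{\left(J \right)} = \frac{1}{2}$ ($T{\left(J \right)} = \frac{1}{1 + \frac{1}{-1 + 2}} = \frac{1}{1 + 1^{-1}} = \frac{1}{1 + 1} = \frac{1}{2}$)
$- 39 r{\left(-3 \right)} T{\left(7 \right)} = \left(-39\right) 1 \cdot \frac{1}{2} = \left(-39\right) \frac{1}{2} = - \frac{39}{2}$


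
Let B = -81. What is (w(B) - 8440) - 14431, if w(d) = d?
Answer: -22952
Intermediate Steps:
(w(B) - 8440) - 14431 = (-81 - 8440) - 14431 = -8521 - 14431 = -22952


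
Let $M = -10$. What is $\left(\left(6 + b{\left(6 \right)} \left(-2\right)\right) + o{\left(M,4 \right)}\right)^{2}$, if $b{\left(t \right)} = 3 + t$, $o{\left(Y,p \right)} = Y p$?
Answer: $2704$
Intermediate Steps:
$\left(\left(6 + b{\left(6 \right)} \left(-2\right)\right) + o{\left(M,4 \right)}\right)^{2} = \left(\left(6 + \left(3 + 6\right) \left(-2\right)\right) - 40\right)^{2} = \left(\left(6 + 9 \left(-2\right)\right) - 40\right)^{2} = \left(\left(6 - 18\right) - 40\right)^{2} = \left(-12 - 40\right)^{2} = \left(-52\right)^{2} = 2704$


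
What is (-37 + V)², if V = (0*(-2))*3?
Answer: 1369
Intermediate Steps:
V = 0 (V = 0*3 = 0)
(-37 + V)² = (-37 + 0)² = (-37)² = 1369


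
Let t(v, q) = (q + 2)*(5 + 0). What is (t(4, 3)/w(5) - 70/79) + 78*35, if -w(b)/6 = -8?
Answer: 10350775/3792 ≈ 2729.6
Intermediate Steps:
t(v, q) = 10 + 5*q (t(v, q) = (2 + q)*5 = 10 + 5*q)
w(b) = 48 (w(b) = -6*(-8) = 48)
(t(4, 3)/w(5) - 70/79) + 78*35 = ((10 + 5*3)/48 - 70/79) + 78*35 = ((10 + 15)*(1/48) - 70*1/79) + 2730 = (25*(1/48) - 70/79) + 2730 = (25/48 - 70/79) + 2730 = -1385/3792 + 2730 = 10350775/3792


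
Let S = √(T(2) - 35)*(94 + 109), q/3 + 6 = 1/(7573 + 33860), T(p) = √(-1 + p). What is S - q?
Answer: 248597/13811 + 203*I*√34 ≈ 18.0 + 1183.7*I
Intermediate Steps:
q = -248597/13811 (q = -18 + 3/(7573 + 33860) = -18 + 3/41433 = -18 + 3*(1/41433) = -18 + 1/13811 = -248597/13811 ≈ -18.000)
S = 203*I*√34 (S = √(√(-1 + 2) - 35)*(94 + 109) = √(√1 - 35)*203 = √(1 - 35)*203 = √(-34)*203 = (I*√34)*203 = 203*I*√34 ≈ 1183.7*I)
S - q = 203*I*√34 - 1*(-248597/13811) = 203*I*√34 + 248597/13811 = 248597/13811 + 203*I*√34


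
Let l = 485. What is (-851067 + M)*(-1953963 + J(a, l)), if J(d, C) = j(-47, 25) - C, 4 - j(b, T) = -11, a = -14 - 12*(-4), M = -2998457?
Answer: 7523636739892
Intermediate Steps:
a = 34 (a = -14 + 48 = 34)
j(b, T) = 15 (j(b, T) = 4 - 1*(-11) = 4 + 11 = 15)
J(d, C) = 15 - C
(-851067 + M)*(-1953963 + J(a, l)) = (-851067 - 2998457)*(-1953963 + (15 - 1*485)) = -3849524*(-1953963 + (15 - 485)) = -3849524*(-1953963 - 470) = -3849524*(-1954433) = 7523636739892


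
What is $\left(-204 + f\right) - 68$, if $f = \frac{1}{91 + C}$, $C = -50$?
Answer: $- \frac{11151}{41} \approx -271.98$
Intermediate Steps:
$f = \frac{1}{41}$ ($f = \frac{1}{91 - 50} = \frac{1}{41} \approx 0.02439$)
$\left(-204 + f\right) - 68 = \left(-204 + \frac{1}{41}\right) - 68 = - \frac{8363}{41} - 68 = - \frac{11151}{41}$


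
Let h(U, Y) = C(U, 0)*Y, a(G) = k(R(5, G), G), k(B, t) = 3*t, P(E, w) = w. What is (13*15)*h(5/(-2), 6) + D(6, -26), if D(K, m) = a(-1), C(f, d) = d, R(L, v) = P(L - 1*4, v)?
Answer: -3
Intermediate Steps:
R(L, v) = v
a(G) = 3*G
D(K, m) = -3 (D(K, m) = 3*(-1) = -3)
h(U, Y) = 0 (h(U, Y) = 0*Y = 0)
(13*15)*h(5/(-2), 6) + D(6, -26) = (13*15)*0 - 3 = 195*0 - 3 = 0 - 3 = -3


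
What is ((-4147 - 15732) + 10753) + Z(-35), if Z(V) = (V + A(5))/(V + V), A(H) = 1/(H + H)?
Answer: -6387851/700 ≈ -9125.5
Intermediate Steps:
A(H) = 1/(2*H)
Z(V) = (⅒ + V)/(2*V) (Z(V) = (V + (½)/5)/(V + V) = (V + (½)*(⅕))/((2*V)) = (V + ⅒)*(1/(2*V)) = (⅒ + V)*(1/(2*V)) = (⅒ + V)/(2*V))
((-4147 - 15732) + 10753) + Z(-35) = ((-4147 - 15732) + 10753) + (1/20)*(1 + 10*(-35))/(-35) = (-19879 + 10753) + (1/20)*(-1/35)*(1 - 350) = -9126 + (1/20)*(-1/35)*(-349) = -9126 + 349/700 = -6387851/700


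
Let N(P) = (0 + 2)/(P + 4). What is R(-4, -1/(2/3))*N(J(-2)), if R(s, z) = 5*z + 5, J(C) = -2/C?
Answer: -1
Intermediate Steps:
R(s, z) = 5 + 5*z
N(P) = 2/(4 + P)
R(-4, -1/(2/3))*N(J(-2)) = (5 + 5*(-1/(2/3)))*(2/(4 - 2/(-2))) = (5 + 5*(-1/(2*(⅓))))*(2/(4 - 2*(-½))) = (5 + 5*(-1/⅔))*(2/(4 + 1)) = (5 + 5*(-1*3/2))*(2/5) = (5 + 5*(-3/2))*(2*(⅕)) = (5 - 15/2)*(⅖) = -5/2*⅖ = -1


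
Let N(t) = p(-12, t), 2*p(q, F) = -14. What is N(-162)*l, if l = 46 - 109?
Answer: 441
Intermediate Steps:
p(q, F) = -7 (p(q, F) = (1/2)*(-14) = -7)
l = -63
N(t) = -7
N(-162)*l = -7*(-63) = 441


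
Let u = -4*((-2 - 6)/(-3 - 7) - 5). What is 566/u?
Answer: 1415/42 ≈ 33.690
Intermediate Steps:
u = 84/5 (u = -4*(-8/(-10) - 5) = -4*(-8*(-1/10) - 5) = -4*(4/5 - 5) = -4*(-21/5) = 84/5 ≈ 16.800)
566/u = 566/(84/5) = 566*(5/84) = 1415/42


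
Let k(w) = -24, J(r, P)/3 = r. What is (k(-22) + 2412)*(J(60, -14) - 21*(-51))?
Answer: 2987388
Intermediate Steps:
J(r, P) = 3*r
(k(-22) + 2412)*(J(60, -14) - 21*(-51)) = (-24 + 2412)*(3*60 - 21*(-51)) = 2388*(180 + 1071) = 2388*1251 = 2987388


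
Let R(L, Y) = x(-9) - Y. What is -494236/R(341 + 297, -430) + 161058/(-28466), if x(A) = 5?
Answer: -7069491103/6191355 ≈ -1141.8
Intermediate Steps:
R(L, Y) = 5 - Y
-494236/R(341 + 297, -430) + 161058/(-28466) = -494236/(5 - 1*(-430)) + 161058/(-28466) = -494236/(5 + 430) + 161058*(-1/28466) = -494236/435 - 80529/14233 = -7069491103/6191355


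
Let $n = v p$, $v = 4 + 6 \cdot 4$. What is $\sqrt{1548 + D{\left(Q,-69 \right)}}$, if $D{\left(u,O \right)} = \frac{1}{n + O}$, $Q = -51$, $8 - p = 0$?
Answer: $\frac{\sqrt{37190855}}{155} \approx 39.345$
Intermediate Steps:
$p = 8$ ($p = 8 - 0 = 8 + 0 = 8$)
$v = 28$ ($v = 4 + 24 = 28$)
$n = 224$ ($n = 28 \cdot 8 = 224$)
$D{\left(u,O \right)} = \frac{1}{224 + O}$
$\sqrt{1548 + D{\left(Q,-69 \right)}} = \sqrt{1548 + \frac{1}{224 - 69}} = \sqrt{1548 + \frac{1}{155}} = \sqrt{\frac{239941}{155}} = \frac{\sqrt{37190855}}{155}$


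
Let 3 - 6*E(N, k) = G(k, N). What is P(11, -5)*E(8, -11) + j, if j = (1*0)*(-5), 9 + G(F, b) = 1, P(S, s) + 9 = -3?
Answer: -22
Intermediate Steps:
P(S, s) = -12 (P(S, s) = -9 - 3 = -12)
G(F, b) = -8 (G(F, b) = -9 + 1 = -8)
E(N, k) = 11/6 (E(N, k) = 1/2 - 1/6*(-8) = 1/2 + 4/3 = 11/6)
j = 0 (j = 0*(-5) = 0)
P(11, -5)*E(8, -11) + j = -12*11/6 + 0 = -22 + 0 = -22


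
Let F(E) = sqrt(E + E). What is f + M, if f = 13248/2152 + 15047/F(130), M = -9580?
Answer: -2575364/269 + 15047*sqrt(65)/130 ≈ -8640.7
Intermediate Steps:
F(E) = sqrt(2)*sqrt(E) (F(E) = sqrt(2*E) = sqrt(2)*sqrt(E))
f = 1656/269 + 15047*sqrt(65)/130 (f = 13248/2152 + 15047/((sqrt(2)*sqrt(130))) = 13248*(1/2152) + 15047/((2*sqrt(65))) = 1656/269 + 15047*(sqrt(65)/130) = 1656/269 + 15047*sqrt(65)/130 ≈ 939.33)
f + M = (1656/269 + 15047*sqrt(65)/130) - 9580 = -2575364/269 + 15047*sqrt(65)/130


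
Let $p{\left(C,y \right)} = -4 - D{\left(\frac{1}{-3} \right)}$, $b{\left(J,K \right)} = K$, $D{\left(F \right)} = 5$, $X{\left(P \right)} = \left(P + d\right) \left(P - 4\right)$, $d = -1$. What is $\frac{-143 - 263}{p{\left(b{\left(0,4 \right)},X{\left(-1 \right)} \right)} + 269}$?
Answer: $- \frac{203}{130} \approx -1.5615$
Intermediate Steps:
$X{\left(P \right)} = \left(-1 + P\right) \left(-4 + P\right)$ ($X{\left(P \right)} = \left(P - 1\right) \left(P - 4\right) = \left(-1 + P\right) \left(-4 + P\right)$)
$p{\left(C,y \right)} = -9$ ($p{\left(C,y \right)} = -4 - 5 = -9$)
$\frac{-143 - 263}{p{\left(b{\left(0,4 \right)},X{\left(-1 \right)} \right)} + 269} = \frac{-143 - 263}{-9 + 269} = - \frac{406}{260} = \left(-406\right) \frac{1}{260} = - \frac{203}{130}$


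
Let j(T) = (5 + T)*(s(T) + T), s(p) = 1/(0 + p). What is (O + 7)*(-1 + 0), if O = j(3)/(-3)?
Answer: 17/9 ≈ 1.8889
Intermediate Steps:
s(p) = 1/p
j(T) = (5 + T)*(T + 1/T) (j(T) = (5 + T)*(1/T + T) = (5 + T)*(T + 1/T))
O = -80/9 (O = (1 + 3² + 5*3 + 5/3)/(-3) = (1 + 9 + 15 + 5*(⅓))*(-⅓) = (1 + 9 + 15 + 5/3)*(-⅓) = (80/3)*(-⅓) = -80/9 ≈ -8.8889)
(O + 7)*(-1 + 0) = (-80/9 + 7)*(-1 + 0) = -17/9*(-1) = 17/9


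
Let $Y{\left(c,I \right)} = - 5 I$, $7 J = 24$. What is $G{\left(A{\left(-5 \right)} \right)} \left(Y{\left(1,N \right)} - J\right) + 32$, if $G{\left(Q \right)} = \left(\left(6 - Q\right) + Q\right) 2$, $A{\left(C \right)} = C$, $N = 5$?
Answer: $- \frac{2164}{7} \approx -309.14$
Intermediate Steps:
$J = \frac{24}{7}$ ($J = \frac{1}{7} \cdot 24 = \frac{24}{7} \approx 3.4286$)
$G{\left(Q \right)} = 12$ ($G{\left(Q \right)} = 6 \cdot 2 = 12$)
$G{\left(A{\left(-5 \right)} \right)} \left(Y{\left(1,N \right)} - J\right) + 32 = 12 \left(\left(-5\right) 5 - \frac{24}{7}\right) + 32 = 12 \left(-25 - \frac{24}{7}\right) + 32 = 12 \left(- \frac{199}{7}\right) + 32 = - \frac{2388}{7} + 32 = - \frac{2164}{7}$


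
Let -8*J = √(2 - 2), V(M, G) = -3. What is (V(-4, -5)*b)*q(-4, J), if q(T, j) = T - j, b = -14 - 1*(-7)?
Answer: -84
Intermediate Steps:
b = -7 (b = -14 + 7 = -7)
J = 0 (J = -√(2 - 2)/8 = -√0/8 = -⅛*0 = 0)
(V(-4, -5)*b)*q(-4, J) = (-3*(-7))*(-4 - 1*0) = 21*(-4 + 0) = 21*(-4) = -84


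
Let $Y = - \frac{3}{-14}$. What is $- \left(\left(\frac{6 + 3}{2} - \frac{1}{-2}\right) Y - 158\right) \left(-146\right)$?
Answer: $- \frac{160381}{7} \approx -22912.0$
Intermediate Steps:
$Y = \frac{3}{14}$ ($Y = \left(-3\right) \left(- \frac{1}{14}\right) = \frac{3}{14} \approx 0.21429$)
$- \left(\left(\frac{6 + 3}{2} - \frac{1}{-2}\right) Y - 158\right) \left(-146\right) = - \left(\left(\frac{6 + 3}{2} - \frac{1}{-2}\right) \frac{3}{14} - 158\right) \left(-146\right) = - \left(\left(9 \cdot \frac{1}{2} - - \frac{1}{2}\right) \frac{3}{14} - 158\right) \left(-146\right) = - \left(\left(\frac{9}{2} + \frac{1}{2}\right) \frac{3}{14} - 158\right) \left(-146\right) = - \left(5 \cdot \frac{3}{14} - 158\right) \left(-146\right) = - \left(\frac{15}{14} - 158\right) \left(-146\right) = - \frac{\left(-2197\right) \left(-146\right)}{14} = \left(-1\right) \frac{160381}{7} = - \frac{160381}{7}$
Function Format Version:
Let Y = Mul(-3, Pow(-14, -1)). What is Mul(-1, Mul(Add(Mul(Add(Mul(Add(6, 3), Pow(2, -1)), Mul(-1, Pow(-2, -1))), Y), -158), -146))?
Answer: Rational(-160381, 7) ≈ -22912.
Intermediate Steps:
Y = Rational(3, 14) (Y = Mul(-3, Rational(-1, 14)) = Rational(3, 14) ≈ 0.21429)
Mul(-1, Mul(Add(Mul(Add(Mul(Add(6, 3), Pow(2, -1)), Mul(-1, Pow(-2, -1))), Y), -158), -146)) = Mul(-1, Mul(Add(Mul(Add(Mul(Add(6, 3), Pow(2, -1)), Mul(-1, Pow(-2, -1))), Rational(3, 14)), -158), -146)) = Mul(-1, Mul(Add(Mul(Add(Mul(9, Rational(1, 2)), Mul(-1, Rational(-1, 2))), Rational(3, 14)), -158), -146)) = Mul(-1, Mul(Add(Mul(Add(Rational(9, 2), Rational(1, 2)), Rational(3, 14)), -158), -146)) = Mul(-1, Mul(Add(Mul(5, Rational(3, 14)), -158), -146)) = Mul(-1, Mul(Add(Rational(15, 14), -158), -146)) = Mul(-1, Mul(Rational(-2197, 14), -146)) = Mul(-1, Rational(160381, 7)) = Rational(-160381, 7)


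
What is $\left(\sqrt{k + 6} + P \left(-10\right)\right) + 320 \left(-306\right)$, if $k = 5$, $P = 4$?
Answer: $-97960 + \sqrt{11} \approx -97957.0$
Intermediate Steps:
$\left(\sqrt{k + 6} + P \left(-10\right)\right) + 320 \left(-306\right) = \left(\sqrt{5 + 6} + 4 \left(-10\right)\right) + 320 \left(-306\right) = \left(\sqrt{11} - 40\right) - 97920 = \left(-40 + \sqrt{11}\right) - 97920 = -97960 + \sqrt{11}$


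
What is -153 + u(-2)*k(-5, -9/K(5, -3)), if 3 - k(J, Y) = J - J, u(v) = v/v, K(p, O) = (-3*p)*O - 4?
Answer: -150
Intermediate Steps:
K(p, O) = -4 - 3*O*p (K(p, O) = -3*O*p - 4 = -4 - 3*O*p)
u(v) = 1
k(J, Y) = 3 (k(J, Y) = 3 - (J - J) = 3 - 1*0 = 3 + 0 = 3)
-153 + u(-2)*k(-5, -9/K(5, -3)) = -153 + 1*3 = -153 + 3 = -150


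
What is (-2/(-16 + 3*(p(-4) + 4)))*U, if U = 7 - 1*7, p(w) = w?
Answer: 0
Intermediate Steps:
U = 0 (U = 7 - 7 = 0)
(-2/(-16 + 3*(p(-4) + 4)))*U = (-2/(-16 + 3*(-4 + 4)))*0 = (-2/(-16 + 3*0))*0 = (-2/(-16 + 0))*0 = (-2/(-16))*0 = -1/16*(-2)*0 = (1/8)*0 = 0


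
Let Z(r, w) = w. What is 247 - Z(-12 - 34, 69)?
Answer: 178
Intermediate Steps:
247 - Z(-12 - 34, 69) = 247 - 1*69 = 247 - 69 = 178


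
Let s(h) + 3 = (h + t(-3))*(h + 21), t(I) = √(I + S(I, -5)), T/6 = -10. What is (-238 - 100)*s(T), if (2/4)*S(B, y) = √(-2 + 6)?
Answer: -776724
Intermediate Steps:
T = -60 (T = 6*(-10) = -60)
S(B, y) = 4 (S(B, y) = 2*√(-2 + 6) = 2*√4 = 2*2 = 4)
t(I) = √(4 + I) (t(I) = √(I + 4) = √(4 + I))
s(h) = -3 + (1 + h)*(21 + h) (s(h) = -3 + (h + √(4 - 3))*(h + 21) = -3 + (h + √1)*(21 + h) = -3 + (h + 1)*(21 + h) = -3 + (1 + h)*(21 + h))
(-238 - 100)*s(T) = (-238 - 100)*(18 + (-60)² + 22*(-60)) = -338*(18 + 3600 - 1320) = -338*2298 = -776724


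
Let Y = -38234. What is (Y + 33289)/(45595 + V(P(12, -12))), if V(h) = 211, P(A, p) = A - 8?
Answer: -4945/45806 ≈ -0.10796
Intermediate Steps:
P(A, p) = -8 + A
(Y + 33289)/(45595 + V(P(12, -12))) = (-38234 + 33289)/(45595 + 211) = -4945/45806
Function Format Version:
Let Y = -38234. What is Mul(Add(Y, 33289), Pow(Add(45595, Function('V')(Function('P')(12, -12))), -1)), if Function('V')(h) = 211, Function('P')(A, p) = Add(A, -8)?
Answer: Rational(-4945, 45806) ≈ -0.10796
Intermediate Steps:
Function('P')(A, p) = Add(-8, A)
Mul(Add(Y, 33289), Pow(Add(45595, Function('V')(Function('P')(12, -12))), -1)) = Mul(Add(-38234, 33289), Pow(Add(45595, 211), -1)) = Mul(-4945, Pow(45806, -1)) = Mul(-4945, Rational(1, 45806)) = Rational(-4945, 45806)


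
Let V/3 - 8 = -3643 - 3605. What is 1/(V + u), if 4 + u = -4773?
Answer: -1/26497 ≈ -3.7740e-5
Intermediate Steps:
V = -21720 (V = 24 + 3*(-3643 - 3605) = 24 + 3*(-7248) = 24 - 21744 = -21720)
u = -4777 (u = -4 - 4773 = -4777)
1/(V + u) = 1/(-21720 - 4777) = 1/(-26497) = -1/26497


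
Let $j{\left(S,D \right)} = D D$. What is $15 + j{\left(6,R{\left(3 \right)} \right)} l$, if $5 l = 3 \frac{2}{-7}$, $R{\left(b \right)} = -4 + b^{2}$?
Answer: $\frac{75}{7} \approx 10.714$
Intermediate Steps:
$j{\left(S,D \right)} = D^{2}$
$l = - \frac{6}{35}$ ($l = \frac{3 \frac{2}{-7}}{5} = \frac{3 \cdot 2 \left(- \frac{1}{7}\right)}{5} = \frac{3 \left(- \frac{2}{7}\right)}{5} = \frac{1}{5} \left(- \frac{6}{7}\right) = - \frac{6}{35} \approx -0.17143$)
$15 + j{\left(6,R{\left(3 \right)} \right)} l = 15 + \left(-4 + 3^{2}\right)^{2} \left(- \frac{6}{35}\right) = 15 + \left(-4 + 9\right)^{2} \left(- \frac{6}{35}\right) = 15 + 5^{2} \left(- \frac{6}{35}\right) = 15 + 25 \left(- \frac{6}{35}\right) = 15 - \frac{30}{7} = \frac{75}{7}$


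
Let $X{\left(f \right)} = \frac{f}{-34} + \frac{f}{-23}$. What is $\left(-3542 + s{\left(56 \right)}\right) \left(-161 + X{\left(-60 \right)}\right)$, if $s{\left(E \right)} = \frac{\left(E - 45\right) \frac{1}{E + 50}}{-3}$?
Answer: $\frac{68979841447}{124338} \approx 5.5478 \cdot 10^{5}$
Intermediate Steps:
$X{\left(f \right)} = - \frac{57 f}{782}$ ($X{\left(f \right)} = f \left(- \frac{1}{34}\right) + f \left(- \frac{1}{23}\right) = - \frac{f}{34} - \frac{f}{23} = - \frac{57 f}{782}$)
$s{\left(E \right)} = - \frac{-45 + E}{3 \left(50 + E\right)}$ ($s{\left(E \right)} = \frac{-45 + E}{50 + E} \left(- \frac{1}{3}\right) = - \frac{-45 + E}{3 \left(50 + E\right)}$)
$\left(-3542 + s{\left(56 \right)}\right) \left(-161 + X{\left(-60 \right)}\right) = \left(-3542 + \frac{45 - 56}{3 \left(50 + 56\right)}\right) \left(-161 - - \frac{1710}{391}\right) = \left(-3542 + \frac{45 - 56}{3 \cdot 106}\right) \left(-161 + \frac{1710}{391}\right) = \left(-3542 + \frac{1}{3} \cdot \frac{1}{106} \left(-11\right)\right) \left(- \frac{61241}{391}\right) = \left(-3542 - \frac{11}{318}\right) \left(- \frac{61241}{391}\right) = \left(- \frac{1126367}{318}\right) \left(- \frac{61241}{391}\right) = \frac{68979841447}{124338}$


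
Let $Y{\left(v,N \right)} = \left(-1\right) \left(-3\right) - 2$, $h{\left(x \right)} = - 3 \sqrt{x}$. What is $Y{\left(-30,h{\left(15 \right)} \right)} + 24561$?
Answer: $24562$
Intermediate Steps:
$Y{\left(v,N \right)} = 1$ ($Y{\left(v,N \right)} = 3 - 2 = 1$)
$Y{\left(-30,h{\left(15 \right)} \right)} + 24561 = 1 + 24561 = 24562$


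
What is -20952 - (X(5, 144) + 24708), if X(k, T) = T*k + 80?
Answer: -46460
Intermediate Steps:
X(k, T) = 80 + T*k
-20952 - (X(5, 144) + 24708) = -20952 - ((80 + 144*5) + 24708) = -20952 - ((80 + 720) + 24708) = -20952 - (800 + 24708) = -20952 - 1*25508 = -20952 - 25508 = -46460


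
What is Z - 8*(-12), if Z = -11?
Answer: 85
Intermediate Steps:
Z - 8*(-12) = -11 - 8*(-12) = -11 + 96 = 85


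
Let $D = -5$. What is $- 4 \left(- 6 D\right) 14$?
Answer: $-1680$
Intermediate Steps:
$- 4 \left(- 6 D\right) 14 = - 4 \left(\left(-6\right) \left(-5\right)\right) 14 = \left(-4\right) 30 \cdot 14 = \left(-120\right) 14 = -1680$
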